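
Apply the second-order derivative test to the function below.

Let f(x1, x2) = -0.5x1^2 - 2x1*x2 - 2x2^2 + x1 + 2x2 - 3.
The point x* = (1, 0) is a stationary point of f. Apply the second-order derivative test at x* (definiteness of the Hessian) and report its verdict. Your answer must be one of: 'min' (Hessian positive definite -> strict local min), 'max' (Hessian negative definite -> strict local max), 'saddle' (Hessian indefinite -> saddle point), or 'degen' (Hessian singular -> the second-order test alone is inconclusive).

Compute the Hessian H = grad^2 f:
  H = [[-1, -2], [-2, -4]]
Verify stationarity: grad f(x*) = H x* + g = (0, 0).
Eigenvalues of H: -5, 0.
H has a zero eigenvalue (singular; negative semidefinite but not definite), so H is neither positive definite, negative definite, nor indefinite. The second-order test alone is inconclusive -> degen.
(Indeed, f is constant along the null direction of H through x*, so x* is not a strict local extremum.)

degen


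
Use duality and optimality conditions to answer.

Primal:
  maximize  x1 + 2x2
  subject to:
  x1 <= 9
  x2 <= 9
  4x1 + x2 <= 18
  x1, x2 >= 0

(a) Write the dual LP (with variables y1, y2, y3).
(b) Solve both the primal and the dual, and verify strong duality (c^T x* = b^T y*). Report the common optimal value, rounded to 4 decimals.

The standard primal-dual pair for 'max c^T x s.t. A x <= b, x >= 0' is:
  Dual:  min b^T y  s.t.  A^T y >= c,  y >= 0.

So the dual LP is:
  minimize  9y1 + 9y2 + 18y3
  subject to:
    y1 + 4y3 >= 1
    y2 + y3 >= 2
    y1, y2, y3 >= 0

Solving the primal: x* = (2.25, 9).
  primal value c^T x* = 20.25.
Solving the dual: y* = (0, 1.75, 0.25).
  dual value b^T y* = 20.25.
Strong duality: c^T x* = b^T y*. Confirmed.

20.25


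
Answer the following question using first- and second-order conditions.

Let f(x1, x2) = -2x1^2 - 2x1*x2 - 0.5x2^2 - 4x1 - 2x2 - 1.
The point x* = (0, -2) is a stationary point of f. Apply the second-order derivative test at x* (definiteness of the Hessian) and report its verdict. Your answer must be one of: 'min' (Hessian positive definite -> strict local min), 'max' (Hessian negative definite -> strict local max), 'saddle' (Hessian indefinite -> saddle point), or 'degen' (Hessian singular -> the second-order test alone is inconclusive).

Compute the Hessian H = grad^2 f:
  H = [[-4, -2], [-2, -1]]
Verify stationarity: grad f(x*) = H x* + g = (0, 0).
Eigenvalues of H: -5, 0.
H has a zero eigenvalue (singular; negative semidefinite but not definite), so H is neither positive definite, negative definite, nor indefinite. The second-order test alone is inconclusive -> degen.
(Indeed, f is constant along the null direction of H through x*, so x* is not a strict local extremum.)

degen


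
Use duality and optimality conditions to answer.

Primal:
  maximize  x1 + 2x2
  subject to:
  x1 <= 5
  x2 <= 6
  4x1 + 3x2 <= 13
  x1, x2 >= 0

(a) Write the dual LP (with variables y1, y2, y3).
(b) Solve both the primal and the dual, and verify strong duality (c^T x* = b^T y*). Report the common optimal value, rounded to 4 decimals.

The standard primal-dual pair for 'max c^T x s.t. A x <= b, x >= 0' is:
  Dual:  min b^T y  s.t.  A^T y >= c,  y >= 0.

So the dual LP is:
  minimize  5y1 + 6y2 + 13y3
  subject to:
    y1 + 4y3 >= 1
    y2 + 3y3 >= 2
    y1, y2, y3 >= 0

Solving the primal: x* = (0, 4.3333).
  primal value c^T x* = 8.6667.
Solving the dual: y* = (0, 0, 0.6667).
  dual value b^T y* = 8.6667.
Strong duality: c^T x* = b^T y*. Confirmed.

8.6667


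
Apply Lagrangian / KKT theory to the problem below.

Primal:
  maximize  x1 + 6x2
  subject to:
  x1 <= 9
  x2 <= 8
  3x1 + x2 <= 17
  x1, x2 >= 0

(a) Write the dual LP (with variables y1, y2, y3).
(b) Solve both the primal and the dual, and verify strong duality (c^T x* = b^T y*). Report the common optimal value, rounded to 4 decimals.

The standard primal-dual pair for 'max c^T x s.t. A x <= b, x >= 0' is:
  Dual:  min b^T y  s.t.  A^T y >= c,  y >= 0.

So the dual LP is:
  minimize  9y1 + 8y2 + 17y3
  subject to:
    y1 + 3y3 >= 1
    y2 + y3 >= 6
    y1, y2, y3 >= 0

Solving the primal: x* = (3, 8).
  primal value c^T x* = 51.
Solving the dual: y* = (0, 5.6667, 0.3333).
  dual value b^T y* = 51.
Strong duality: c^T x* = b^T y*. Confirmed.

51


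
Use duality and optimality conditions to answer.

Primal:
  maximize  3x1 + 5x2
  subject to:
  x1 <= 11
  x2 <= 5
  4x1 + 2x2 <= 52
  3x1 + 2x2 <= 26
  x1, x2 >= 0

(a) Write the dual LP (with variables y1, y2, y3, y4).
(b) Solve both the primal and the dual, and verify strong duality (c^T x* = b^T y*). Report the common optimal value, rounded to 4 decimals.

The standard primal-dual pair for 'max c^T x s.t. A x <= b, x >= 0' is:
  Dual:  min b^T y  s.t.  A^T y >= c,  y >= 0.

So the dual LP is:
  minimize  11y1 + 5y2 + 52y3 + 26y4
  subject to:
    y1 + 4y3 + 3y4 >= 3
    y2 + 2y3 + 2y4 >= 5
    y1, y2, y3, y4 >= 0

Solving the primal: x* = (5.3333, 5).
  primal value c^T x* = 41.
Solving the dual: y* = (0, 3, 0, 1).
  dual value b^T y* = 41.
Strong duality: c^T x* = b^T y*. Confirmed.

41


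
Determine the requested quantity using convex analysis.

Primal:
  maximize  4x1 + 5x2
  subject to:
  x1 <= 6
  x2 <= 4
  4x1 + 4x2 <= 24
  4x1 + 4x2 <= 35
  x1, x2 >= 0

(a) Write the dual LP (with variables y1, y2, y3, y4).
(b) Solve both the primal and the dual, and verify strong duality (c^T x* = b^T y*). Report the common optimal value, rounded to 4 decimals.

The standard primal-dual pair for 'max c^T x s.t. A x <= b, x >= 0' is:
  Dual:  min b^T y  s.t.  A^T y >= c,  y >= 0.

So the dual LP is:
  minimize  6y1 + 4y2 + 24y3 + 35y4
  subject to:
    y1 + 4y3 + 4y4 >= 4
    y2 + 4y3 + 4y4 >= 5
    y1, y2, y3, y4 >= 0

Solving the primal: x* = (2, 4).
  primal value c^T x* = 28.
Solving the dual: y* = (0, 1, 1, 0).
  dual value b^T y* = 28.
Strong duality: c^T x* = b^T y*. Confirmed.

28


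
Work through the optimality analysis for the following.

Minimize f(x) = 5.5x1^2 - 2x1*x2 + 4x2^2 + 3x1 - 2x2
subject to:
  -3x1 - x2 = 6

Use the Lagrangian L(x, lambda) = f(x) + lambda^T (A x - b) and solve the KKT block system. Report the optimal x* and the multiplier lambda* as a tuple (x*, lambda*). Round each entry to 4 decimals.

Form the Lagrangian:
  L(x, lambda) = (1/2) x^T Q x + c^T x + lambda^T (A x - b)
Stationarity (grad_x L = 0): Q x + c + A^T lambda = 0.
Primal feasibility: A x = b.

This gives the KKT block system:
  [ Q   A^T ] [ x     ]   [-c ]
  [ A    0  ] [ lambda ] = [ b ]

Solving the linear system:
  x*      = (-1.7368, -0.7895)
  lambda* = (-4.8421)
  f(x*)   = 12.7105

x* = (-1.7368, -0.7895), lambda* = (-4.8421)


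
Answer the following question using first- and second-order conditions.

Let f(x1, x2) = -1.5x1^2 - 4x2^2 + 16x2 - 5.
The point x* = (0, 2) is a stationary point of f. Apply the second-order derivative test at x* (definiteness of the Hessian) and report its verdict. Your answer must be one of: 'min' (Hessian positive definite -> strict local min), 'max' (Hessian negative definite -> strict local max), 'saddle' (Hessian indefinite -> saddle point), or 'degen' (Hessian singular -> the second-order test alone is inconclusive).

Compute the Hessian H = grad^2 f:
  H = [[-3, 0], [0, -8]]
Verify stationarity: grad f(x*) = H x* + g = (0, 0).
Eigenvalues of H: -8, -3.
Both eigenvalues < 0, so H is negative definite -> x* is a strict local max.

max


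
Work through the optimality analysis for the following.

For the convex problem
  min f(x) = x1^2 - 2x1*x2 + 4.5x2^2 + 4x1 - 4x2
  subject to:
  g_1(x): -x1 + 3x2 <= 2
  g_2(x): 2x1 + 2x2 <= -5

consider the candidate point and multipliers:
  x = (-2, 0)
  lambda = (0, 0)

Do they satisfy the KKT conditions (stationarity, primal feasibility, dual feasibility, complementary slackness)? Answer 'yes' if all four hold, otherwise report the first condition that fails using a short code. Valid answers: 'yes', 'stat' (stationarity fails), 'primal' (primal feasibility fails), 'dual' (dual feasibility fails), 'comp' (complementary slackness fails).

Gradient of f: grad f(x) = Q x + c = (0, 0)
Constraint values g_i(x) = a_i^T x - b_i:
  g_1((-2, 0)) = 0
  g_2((-2, 0)) = 1
Stationarity residual: grad f(x) + sum_i lambda_i a_i = (0, 0)
  -> stationarity OK
Primal feasibility (all g_i <= 0): FAILS
Dual feasibility (all lambda_i >= 0): OK
Complementary slackness (lambda_i * g_i(x) = 0 for all i): OK

Verdict: the first failing condition is primal_feasibility -> primal.

primal


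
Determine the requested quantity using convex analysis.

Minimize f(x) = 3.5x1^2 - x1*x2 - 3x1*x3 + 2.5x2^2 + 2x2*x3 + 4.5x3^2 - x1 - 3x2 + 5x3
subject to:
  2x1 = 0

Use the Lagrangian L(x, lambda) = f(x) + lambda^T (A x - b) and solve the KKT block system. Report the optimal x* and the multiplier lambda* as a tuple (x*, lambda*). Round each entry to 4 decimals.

Form the Lagrangian:
  L(x, lambda) = (1/2) x^T Q x + c^T x + lambda^T (A x - b)
Stationarity (grad_x L = 0): Q x + c + A^T lambda = 0.
Primal feasibility: A x = b.

This gives the KKT block system:
  [ Q   A^T ] [ x     ]   [-c ]
  [ A    0  ] [ lambda ] = [ b ]

Solving the linear system:
  x*      = (0, 0.9024, -0.7561)
  lambda* = (-0.1829)
  f(x*)   = -3.2439

x* = (0, 0.9024, -0.7561), lambda* = (-0.1829)


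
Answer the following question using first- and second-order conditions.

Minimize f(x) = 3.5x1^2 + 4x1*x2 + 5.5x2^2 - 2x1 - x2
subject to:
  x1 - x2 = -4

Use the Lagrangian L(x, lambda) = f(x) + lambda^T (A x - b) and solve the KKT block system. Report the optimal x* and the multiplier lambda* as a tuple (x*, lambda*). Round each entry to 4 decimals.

Form the Lagrangian:
  L(x, lambda) = (1/2) x^T Q x + c^T x + lambda^T (A x - b)
Stationarity (grad_x L = 0): Q x + c + A^T lambda = 0.
Primal feasibility: A x = b.

This gives the KKT block system:
  [ Q   A^T ] [ x     ]   [-c ]
  [ A    0  ] [ lambda ] = [ b ]

Solving the linear system:
  x*      = (-2.1923, 1.8077)
  lambda* = (10.1154)
  f(x*)   = 21.5192

x* = (-2.1923, 1.8077), lambda* = (10.1154)


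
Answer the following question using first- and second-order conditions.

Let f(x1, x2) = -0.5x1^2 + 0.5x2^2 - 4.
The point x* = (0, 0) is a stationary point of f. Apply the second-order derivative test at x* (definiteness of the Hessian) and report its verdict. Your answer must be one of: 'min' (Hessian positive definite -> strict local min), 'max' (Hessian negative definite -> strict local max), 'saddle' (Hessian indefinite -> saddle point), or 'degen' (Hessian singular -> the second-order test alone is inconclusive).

Compute the Hessian H = grad^2 f:
  H = [[-1, 0], [0, 1]]
Verify stationarity: grad f(x*) = H x* + g = (0, 0).
Eigenvalues of H: -1, 1.
Eigenvalues have mixed signs, so H is indefinite -> x* is a saddle point.

saddle


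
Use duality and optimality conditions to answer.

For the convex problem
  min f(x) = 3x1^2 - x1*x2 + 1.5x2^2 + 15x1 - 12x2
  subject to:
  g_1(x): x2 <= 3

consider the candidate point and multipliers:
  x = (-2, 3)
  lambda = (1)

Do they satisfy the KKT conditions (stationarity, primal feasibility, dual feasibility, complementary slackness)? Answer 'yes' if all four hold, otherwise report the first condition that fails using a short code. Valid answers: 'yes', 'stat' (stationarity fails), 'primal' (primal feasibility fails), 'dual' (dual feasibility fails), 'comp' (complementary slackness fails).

Gradient of f: grad f(x) = Q x + c = (0, -1)
Constraint values g_i(x) = a_i^T x - b_i:
  g_1((-2, 3)) = 0
Stationarity residual: grad f(x) + sum_i lambda_i a_i = (0, 0)
  -> stationarity OK
Primal feasibility (all g_i <= 0): OK
Dual feasibility (all lambda_i >= 0): OK
Complementary slackness (lambda_i * g_i(x) = 0 for all i): OK

Verdict: yes, KKT holds.

yes


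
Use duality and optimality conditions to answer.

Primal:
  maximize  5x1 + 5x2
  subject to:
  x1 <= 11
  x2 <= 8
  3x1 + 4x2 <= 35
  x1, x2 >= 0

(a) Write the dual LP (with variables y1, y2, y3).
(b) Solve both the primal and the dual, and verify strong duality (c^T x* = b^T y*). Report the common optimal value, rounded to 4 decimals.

The standard primal-dual pair for 'max c^T x s.t. A x <= b, x >= 0' is:
  Dual:  min b^T y  s.t.  A^T y >= c,  y >= 0.

So the dual LP is:
  minimize  11y1 + 8y2 + 35y3
  subject to:
    y1 + 3y3 >= 5
    y2 + 4y3 >= 5
    y1, y2, y3 >= 0

Solving the primal: x* = (11, 0.5).
  primal value c^T x* = 57.5.
Solving the dual: y* = (1.25, 0, 1.25).
  dual value b^T y* = 57.5.
Strong duality: c^T x* = b^T y*. Confirmed.

57.5


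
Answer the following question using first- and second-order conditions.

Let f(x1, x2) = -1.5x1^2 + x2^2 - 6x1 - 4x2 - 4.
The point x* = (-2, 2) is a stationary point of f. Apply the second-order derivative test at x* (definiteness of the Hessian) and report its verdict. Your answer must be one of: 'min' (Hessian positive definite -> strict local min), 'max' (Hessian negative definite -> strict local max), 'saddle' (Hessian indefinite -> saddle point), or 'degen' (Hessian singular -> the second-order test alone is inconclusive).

Compute the Hessian H = grad^2 f:
  H = [[-3, 0], [0, 2]]
Verify stationarity: grad f(x*) = H x* + g = (0, 0).
Eigenvalues of H: -3, 2.
Eigenvalues have mixed signs, so H is indefinite -> x* is a saddle point.

saddle


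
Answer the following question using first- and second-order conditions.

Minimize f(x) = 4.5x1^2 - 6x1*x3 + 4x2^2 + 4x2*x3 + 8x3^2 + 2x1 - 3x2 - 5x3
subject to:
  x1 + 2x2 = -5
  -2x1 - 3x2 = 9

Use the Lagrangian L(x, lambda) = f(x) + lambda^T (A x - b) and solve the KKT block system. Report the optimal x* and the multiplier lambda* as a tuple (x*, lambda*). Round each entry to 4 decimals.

Form the Lagrangian:
  L(x, lambda) = (1/2) x^T Q x + c^T x + lambda^T (A x - b)
Stationarity (grad_x L = 0): Q x + c + A^T lambda = 0.
Primal feasibility: A x = b.

This gives the KKT block system:
  [ Q   A^T ] [ x     ]   [-c ]
  [ A    0  ] [ lambda ] = [ b ]

Solving the linear system:
  x*      = (-3, -1, -0.5625)
  lambda* = (-38.375, -30)
  f(x*)   = 38.9687

x* = (-3, -1, -0.5625), lambda* = (-38.375, -30)


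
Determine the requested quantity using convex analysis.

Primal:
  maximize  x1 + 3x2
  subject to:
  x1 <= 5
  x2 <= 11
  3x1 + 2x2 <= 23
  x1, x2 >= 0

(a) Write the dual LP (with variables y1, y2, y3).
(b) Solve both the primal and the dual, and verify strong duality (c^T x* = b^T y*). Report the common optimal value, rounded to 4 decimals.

The standard primal-dual pair for 'max c^T x s.t. A x <= b, x >= 0' is:
  Dual:  min b^T y  s.t.  A^T y >= c,  y >= 0.

So the dual LP is:
  minimize  5y1 + 11y2 + 23y3
  subject to:
    y1 + 3y3 >= 1
    y2 + 2y3 >= 3
    y1, y2, y3 >= 0

Solving the primal: x* = (0.3333, 11).
  primal value c^T x* = 33.3333.
Solving the dual: y* = (0, 2.3333, 0.3333).
  dual value b^T y* = 33.3333.
Strong duality: c^T x* = b^T y*. Confirmed.

33.3333


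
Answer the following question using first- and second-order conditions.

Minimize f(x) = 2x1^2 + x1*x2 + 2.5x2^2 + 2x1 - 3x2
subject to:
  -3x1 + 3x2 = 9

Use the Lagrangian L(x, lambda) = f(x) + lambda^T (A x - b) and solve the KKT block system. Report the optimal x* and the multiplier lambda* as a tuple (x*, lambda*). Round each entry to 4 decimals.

Form the Lagrangian:
  L(x, lambda) = (1/2) x^T Q x + c^T x + lambda^T (A x - b)
Stationarity (grad_x L = 0): Q x + c + A^T lambda = 0.
Primal feasibility: A x = b.

This gives the KKT block system:
  [ Q   A^T ] [ x     ]   [-c ]
  [ A    0  ] [ lambda ] = [ b ]

Solving the linear system:
  x*      = (-1.5455, 1.4545)
  lambda* = (-0.9091)
  f(x*)   = 0.3636

x* = (-1.5455, 1.4545), lambda* = (-0.9091)


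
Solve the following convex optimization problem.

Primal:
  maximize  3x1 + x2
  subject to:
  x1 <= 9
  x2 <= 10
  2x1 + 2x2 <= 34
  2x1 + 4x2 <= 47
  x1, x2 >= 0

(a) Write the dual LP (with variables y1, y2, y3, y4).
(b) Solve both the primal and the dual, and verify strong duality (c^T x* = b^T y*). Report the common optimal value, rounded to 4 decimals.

The standard primal-dual pair for 'max c^T x s.t. A x <= b, x >= 0' is:
  Dual:  min b^T y  s.t.  A^T y >= c,  y >= 0.

So the dual LP is:
  minimize  9y1 + 10y2 + 34y3 + 47y4
  subject to:
    y1 + 2y3 + 2y4 >= 3
    y2 + 2y3 + 4y4 >= 1
    y1, y2, y3, y4 >= 0

Solving the primal: x* = (9, 7.25).
  primal value c^T x* = 34.25.
Solving the dual: y* = (2.5, 0, 0, 0.25).
  dual value b^T y* = 34.25.
Strong duality: c^T x* = b^T y*. Confirmed.

34.25


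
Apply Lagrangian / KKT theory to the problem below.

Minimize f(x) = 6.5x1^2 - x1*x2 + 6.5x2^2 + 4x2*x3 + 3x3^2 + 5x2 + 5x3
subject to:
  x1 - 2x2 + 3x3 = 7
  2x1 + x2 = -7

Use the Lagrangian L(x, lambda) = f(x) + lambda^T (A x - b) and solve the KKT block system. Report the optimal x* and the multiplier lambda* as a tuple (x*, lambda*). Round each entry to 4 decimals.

Form the Lagrangian:
  L(x, lambda) = (1/2) x^T Q x + c^T x + lambda^T (A x - b)
Stationarity (grad_x L = 0): Q x + c + A^T lambda = 0.
Primal feasibility: A x = b.

This gives the KKT block system:
  [ Q   A^T ] [ x     ]   [-c ]
  [ A    0  ] [ lambda ] = [ b ]

Solving the linear system:
  x*      = (-2.3086, -2.3828, 1.5143)
  lambda* = (-1.5183, 14.5737)
  f(x*)   = 54.1508

x* = (-2.3086, -2.3828, 1.5143), lambda* = (-1.5183, 14.5737)


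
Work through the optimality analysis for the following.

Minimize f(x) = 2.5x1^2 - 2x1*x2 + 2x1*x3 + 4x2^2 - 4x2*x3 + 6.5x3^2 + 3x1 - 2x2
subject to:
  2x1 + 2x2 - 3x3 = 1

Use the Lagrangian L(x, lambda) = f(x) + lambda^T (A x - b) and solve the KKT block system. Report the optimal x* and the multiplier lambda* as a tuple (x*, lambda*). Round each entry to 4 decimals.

Form the Lagrangian:
  L(x, lambda) = (1/2) x^T Q x + c^T x + lambda^T (A x - b)
Stationarity (grad_x L = 0): Q x + c + A^T lambda = 0.
Primal feasibility: A x = b.

This gives the KKT block system:
  [ Q   A^T ] [ x     ]   [-c ]
  [ A    0  ] [ lambda ] = [ b ]

Solving the linear system:
  x*      = (-0.0372, 0.4318, -0.0702)
  lambda* = (-0.905)
  f(x*)   = -0.0351

x* = (-0.0372, 0.4318, -0.0702), lambda* = (-0.905)


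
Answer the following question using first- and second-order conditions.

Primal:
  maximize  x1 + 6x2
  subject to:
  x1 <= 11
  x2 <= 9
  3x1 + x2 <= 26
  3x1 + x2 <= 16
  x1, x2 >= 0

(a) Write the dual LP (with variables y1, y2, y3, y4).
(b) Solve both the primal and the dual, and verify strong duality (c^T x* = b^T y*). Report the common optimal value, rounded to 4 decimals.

The standard primal-dual pair for 'max c^T x s.t. A x <= b, x >= 0' is:
  Dual:  min b^T y  s.t.  A^T y >= c,  y >= 0.

So the dual LP is:
  minimize  11y1 + 9y2 + 26y3 + 16y4
  subject to:
    y1 + 3y3 + 3y4 >= 1
    y2 + y3 + y4 >= 6
    y1, y2, y3, y4 >= 0

Solving the primal: x* = (2.3333, 9).
  primal value c^T x* = 56.3333.
Solving the dual: y* = (0, 5.6667, 0, 0.3333).
  dual value b^T y* = 56.3333.
Strong duality: c^T x* = b^T y*. Confirmed.

56.3333


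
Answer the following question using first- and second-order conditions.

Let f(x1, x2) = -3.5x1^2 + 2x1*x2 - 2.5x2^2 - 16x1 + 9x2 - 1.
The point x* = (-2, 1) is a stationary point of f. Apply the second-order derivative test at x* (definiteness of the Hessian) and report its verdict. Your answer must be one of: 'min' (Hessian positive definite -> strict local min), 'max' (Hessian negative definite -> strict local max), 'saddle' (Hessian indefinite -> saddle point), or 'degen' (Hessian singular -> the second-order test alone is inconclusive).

Compute the Hessian H = grad^2 f:
  H = [[-7, 2], [2, -5]]
Verify stationarity: grad f(x*) = H x* + g = (0, 0).
Eigenvalues of H: -8.2361, -3.7639.
Both eigenvalues < 0, so H is negative definite -> x* is a strict local max.

max


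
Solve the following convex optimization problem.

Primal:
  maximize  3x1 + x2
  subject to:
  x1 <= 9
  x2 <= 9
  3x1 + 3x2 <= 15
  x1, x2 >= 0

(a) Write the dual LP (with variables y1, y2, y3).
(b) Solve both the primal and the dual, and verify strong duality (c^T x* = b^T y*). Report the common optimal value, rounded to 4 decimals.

The standard primal-dual pair for 'max c^T x s.t. A x <= b, x >= 0' is:
  Dual:  min b^T y  s.t.  A^T y >= c,  y >= 0.

So the dual LP is:
  minimize  9y1 + 9y2 + 15y3
  subject to:
    y1 + 3y3 >= 3
    y2 + 3y3 >= 1
    y1, y2, y3 >= 0

Solving the primal: x* = (5, 0).
  primal value c^T x* = 15.
Solving the dual: y* = (0, 0, 1).
  dual value b^T y* = 15.
Strong duality: c^T x* = b^T y*. Confirmed.

15


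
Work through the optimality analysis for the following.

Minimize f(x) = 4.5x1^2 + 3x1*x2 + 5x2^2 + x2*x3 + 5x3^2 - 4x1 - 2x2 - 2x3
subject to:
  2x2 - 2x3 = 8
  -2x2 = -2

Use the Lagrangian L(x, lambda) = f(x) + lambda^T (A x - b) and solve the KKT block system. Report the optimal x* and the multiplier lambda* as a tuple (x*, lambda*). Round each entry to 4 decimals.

Form the Lagrangian:
  L(x, lambda) = (1/2) x^T Q x + c^T x + lambda^T (A x - b)
Stationarity (grad_x L = 0): Q x + c + A^T lambda = 0.
Primal feasibility: A x = b.

This gives the KKT block system:
  [ Q   A^T ] [ x     ]   [-c ]
  [ A    0  ] [ lambda ] = [ b ]

Solving the linear system:
  x*      = (0.1111, 1, -3)
  lambda* = (-15.5, -12.8333)
  f(x*)   = 50.9444

x* = (0.1111, 1, -3), lambda* = (-15.5, -12.8333)


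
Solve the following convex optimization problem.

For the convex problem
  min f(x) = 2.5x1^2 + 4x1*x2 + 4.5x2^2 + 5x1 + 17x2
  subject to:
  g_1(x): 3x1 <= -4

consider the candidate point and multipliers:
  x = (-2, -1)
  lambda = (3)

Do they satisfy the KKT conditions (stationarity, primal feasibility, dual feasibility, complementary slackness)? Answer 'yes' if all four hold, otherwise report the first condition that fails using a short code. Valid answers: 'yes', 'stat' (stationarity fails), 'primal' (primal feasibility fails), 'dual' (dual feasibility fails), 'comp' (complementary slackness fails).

Gradient of f: grad f(x) = Q x + c = (-9, 0)
Constraint values g_i(x) = a_i^T x - b_i:
  g_1((-2, -1)) = -2
Stationarity residual: grad f(x) + sum_i lambda_i a_i = (0, 0)
  -> stationarity OK
Primal feasibility (all g_i <= 0): OK
Dual feasibility (all lambda_i >= 0): OK
Complementary slackness (lambda_i * g_i(x) = 0 for all i): FAILS

Verdict: the first failing condition is complementary_slackness -> comp.

comp


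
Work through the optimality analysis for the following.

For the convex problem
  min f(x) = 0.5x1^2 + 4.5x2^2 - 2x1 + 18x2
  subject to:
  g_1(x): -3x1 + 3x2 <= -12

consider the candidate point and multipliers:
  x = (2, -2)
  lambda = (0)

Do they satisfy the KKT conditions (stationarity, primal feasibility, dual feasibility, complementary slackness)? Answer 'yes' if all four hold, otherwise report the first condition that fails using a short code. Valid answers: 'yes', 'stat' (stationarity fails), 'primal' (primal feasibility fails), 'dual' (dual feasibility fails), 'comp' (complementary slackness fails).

Gradient of f: grad f(x) = Q x + c = (0, 0)
Constraint values g_i(x) = a_i^T x - b_i:
  g_1((2, -2)) = 0
Stationarity residual: grad f(x) + sum_i lambda_i a_i = (0, 0)
  -> stationarity OK
Primal feasibility (all g_i <= 0): OK
Dual feasibility (all lambda_i >= 0): OK
Complementary slackness (lambda_i * g_i(x) = 0 for all i): OK

Verdict: yes, KKT holds.

yes


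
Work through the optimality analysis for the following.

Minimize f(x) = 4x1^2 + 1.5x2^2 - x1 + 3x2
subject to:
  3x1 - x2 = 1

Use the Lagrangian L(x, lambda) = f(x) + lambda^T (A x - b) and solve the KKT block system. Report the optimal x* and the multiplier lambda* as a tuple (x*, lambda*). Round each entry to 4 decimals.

Form the Lagrangian:
  L(x, lambda) = (1/2) x^T Q x + c^T x + lambda^T (A x - b)
Stationarity (grad_x L = 0): Q x + c + A^T lambda = 0.
Primal feasibility: A x = b.

This gives the KKT block system:
  [ Q   A^T ] [ x     ]   [-c ]
  [ A    0  ] [ lambda ] = [ b ]

Solving the linear system:
  x*      = (0.0286, -0.9143)
  lambda* = (0.2571)
  f(x*)   = -1.5143

x* = (0.0286, -0.9143), lambda* = (0.2571)


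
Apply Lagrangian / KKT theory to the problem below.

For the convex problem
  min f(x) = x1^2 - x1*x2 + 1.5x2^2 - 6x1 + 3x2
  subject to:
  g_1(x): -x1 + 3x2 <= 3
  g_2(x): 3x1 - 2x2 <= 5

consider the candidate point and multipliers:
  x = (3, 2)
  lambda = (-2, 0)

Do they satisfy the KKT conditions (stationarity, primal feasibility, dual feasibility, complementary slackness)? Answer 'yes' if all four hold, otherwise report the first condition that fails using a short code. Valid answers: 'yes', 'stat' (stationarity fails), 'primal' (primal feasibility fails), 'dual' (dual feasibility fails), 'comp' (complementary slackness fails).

Gradient of f: grad f(x) = Q x + c = (-2, 6)
Constraint values g_i(x) = a_i^T x - b_i:
  g_1((3, 2)) = 0
  g_2((3, 2)) = 0
Stationarity residual: grad f(x) + sum_i lambda_i a_i = (0, 0)
  -> stationarity OK
Primal feasibility (all g_i <= 0): OK
Dual feasibility (all lambda_i >= 0): FAILS
Complementary slackness (lambda_i * g_i(x) = 0 for all i): OK

Verdict: the first failing condition is dual_feasibility -> dual.

dual


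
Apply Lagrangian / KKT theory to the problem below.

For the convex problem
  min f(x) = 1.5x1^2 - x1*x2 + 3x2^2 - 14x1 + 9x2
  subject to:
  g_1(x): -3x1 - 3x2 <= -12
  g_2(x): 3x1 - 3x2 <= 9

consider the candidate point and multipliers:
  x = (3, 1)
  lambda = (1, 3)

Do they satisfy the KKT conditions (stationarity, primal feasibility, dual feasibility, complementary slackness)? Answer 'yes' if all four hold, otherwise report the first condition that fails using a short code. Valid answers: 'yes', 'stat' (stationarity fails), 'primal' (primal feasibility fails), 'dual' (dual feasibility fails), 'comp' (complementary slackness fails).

Gradient of f: grad f(x) = Q x + c = (-6, 12)
Constraint values g_i(x) = a_i^T x - b_i:
  g_1((3, 1)) = 0
  g_2((3, 1)) = -3
Stationarity residual: grad f(x) + sum_i lambda_i a_i = (0, 0)
  -> stationarity OK
Primal feasibility (all g_i <= 0): OK
Dual feasibility (all lambda_i >= 0): OK
Complementary slackness (lambda_i * g_i(x) = 0 for all i): FAILS

Verdict: the first failing condition is complementary_slackness -> comp.

comp


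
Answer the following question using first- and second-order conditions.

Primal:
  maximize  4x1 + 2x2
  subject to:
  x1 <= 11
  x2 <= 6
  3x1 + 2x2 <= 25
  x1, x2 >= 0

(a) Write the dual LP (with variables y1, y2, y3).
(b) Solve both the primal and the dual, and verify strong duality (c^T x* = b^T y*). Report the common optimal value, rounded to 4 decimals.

The standard primal-dual pair for 'max c^T x s.t. A x <= b, x >= 0' is:
  Dual:  min b^T y  s.t.  A^T y >= c,  y >= 0.

So the dual LP is:
  minimize  11y1 + 6y2 + 25y3
  subject to:
    y1 + 3y3 >= 4
    y2 + 2y3 >= 2
    y1, y2, y3 >= 0

Solving the primal: x* = (8.3333, 0).
  primal value c^T x* = 33.3333.
Solving the dual: y* = (0, 0, 1.3333).
  dual value b^T y* = 33.3333.
Strong duality: c^T x* = b^T y*. Confirmed.

33.3333


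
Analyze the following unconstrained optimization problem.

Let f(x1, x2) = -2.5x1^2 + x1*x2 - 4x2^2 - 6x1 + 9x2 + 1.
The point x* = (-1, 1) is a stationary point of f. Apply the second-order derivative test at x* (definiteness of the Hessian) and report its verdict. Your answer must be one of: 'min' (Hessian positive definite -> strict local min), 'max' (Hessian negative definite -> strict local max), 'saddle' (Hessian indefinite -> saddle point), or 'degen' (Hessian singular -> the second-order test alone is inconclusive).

Compute the Hessian H = grad^2 f:
  H = [[-5, 1], [1, -8]]
Verify stationarity: grad f(x*) = H x* + g = (0, 0).
Eigenvalues of H: -8.3028, -4.6972.
Both eigenvalues < 0, so H is negative definite -> x* is a strict local max.

max


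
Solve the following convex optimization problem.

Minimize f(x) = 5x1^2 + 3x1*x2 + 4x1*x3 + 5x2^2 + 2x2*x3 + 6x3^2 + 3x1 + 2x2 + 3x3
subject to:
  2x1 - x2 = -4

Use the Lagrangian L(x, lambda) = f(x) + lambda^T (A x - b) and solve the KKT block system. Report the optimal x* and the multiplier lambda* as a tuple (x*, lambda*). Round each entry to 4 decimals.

Form the Lagrangian:
  L(x, lambda) = (1/2) x^T Q x + c^T x + lambda^T (A x - b)
Stationarity (grad_x L = 0): Q x + c + A^T lambda = 0.
Primal feasibility: A x = b.

This gives the KKT block system:
  [ Q   A^T ] [ x     ]   [-c ]
  [ A    0  ] [ lambda ] = [ b ]

Solving the linear system:
  x*      = (-1.6176, 0.7647, 0.1618)
  lambda* = (5.1176)
  f(x*)   = 8.8162

x* = (-1.6176, 0.7647, 0.1618), lambda* = (5.1176)


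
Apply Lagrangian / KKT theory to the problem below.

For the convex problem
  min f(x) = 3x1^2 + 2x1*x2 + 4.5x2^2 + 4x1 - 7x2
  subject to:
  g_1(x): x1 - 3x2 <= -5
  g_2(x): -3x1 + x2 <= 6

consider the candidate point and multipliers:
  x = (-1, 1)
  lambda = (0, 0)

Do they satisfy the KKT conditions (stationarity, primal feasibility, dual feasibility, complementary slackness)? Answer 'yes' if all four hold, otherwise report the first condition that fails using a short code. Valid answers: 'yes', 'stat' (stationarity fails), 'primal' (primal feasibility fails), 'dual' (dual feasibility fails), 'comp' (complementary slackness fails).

Gradient of f: grad f(x) = Q x + c = (0, 0)
Constraint values g_i(x) = a_i^T x - b_i:
  g_1((-1, 1)) = 1
  g_2((-1, 1)) = -2
Stationarity residual: grad f(x) + sum_i lambda_i a_i = (0, 0)
  -> stationarity OK
Primal feasibility (all g_i <= 0): FAILS
Dual feasibility (all lambda_i >= 0): OK
Complementary slackness (lambda_i * g_i(x) = 0 for all i): OK

Verdict: the first failing condition is primal_feasibility -> primal.

primal


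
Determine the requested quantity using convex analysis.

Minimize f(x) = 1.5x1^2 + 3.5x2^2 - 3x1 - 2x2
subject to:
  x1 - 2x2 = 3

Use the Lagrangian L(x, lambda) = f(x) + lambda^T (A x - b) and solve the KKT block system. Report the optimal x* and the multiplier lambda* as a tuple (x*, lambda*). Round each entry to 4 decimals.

Form the Lagrangian:
  L(x, lambda) = (1/2) x^T Q x + c^T x + lambda^T (A x - b)
Stationarity (grad_x L = 0): Q x + c + A^T lambda = 0.
Primal feasibility: A x = b.

This gives the KKT block system:
  [ Q   A^T ] [ x     ]   [-c ]
  [ A    0  ] [ lambda ] = [ b ]

Solving the linear system:
  x*      = (1.9474, -0.5263)
  lambda* = (-2.8421)
  f(x*)   = 1.8684

x* = (1.9474, -0.5263), lambda* = (-2.8421)


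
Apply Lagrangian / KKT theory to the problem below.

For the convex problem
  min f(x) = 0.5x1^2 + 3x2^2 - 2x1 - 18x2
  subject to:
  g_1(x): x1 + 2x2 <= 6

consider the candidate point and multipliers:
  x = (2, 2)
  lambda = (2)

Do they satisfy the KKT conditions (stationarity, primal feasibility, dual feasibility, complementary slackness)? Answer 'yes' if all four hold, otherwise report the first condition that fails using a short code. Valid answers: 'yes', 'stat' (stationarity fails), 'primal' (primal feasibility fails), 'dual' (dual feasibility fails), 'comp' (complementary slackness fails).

Gradient of f: grad f(x) = Q x + c = (0, -6)
Constraint values g_i(x) = a_i^T x - b_i:
  g_1((2, 2)) = 0
Stationarity residual: grad f(x) + sum_i lambda_i a_i = (2, -2)
  -> stationarity FAILS
Primal feasibility (all g_i <= 0): OK
Dual feasibility (all lambda_i >= 0): OK
Complementary slackness (lambda_i * g_i(x) = 0 for all i): OK

Verdict: the first failing condition is stationarity -> stat.

stat


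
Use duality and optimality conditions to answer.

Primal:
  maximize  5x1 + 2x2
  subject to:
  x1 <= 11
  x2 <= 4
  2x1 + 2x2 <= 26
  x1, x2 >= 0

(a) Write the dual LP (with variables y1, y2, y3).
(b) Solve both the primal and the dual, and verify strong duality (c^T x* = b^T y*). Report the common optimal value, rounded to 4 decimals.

The standard primal-dual pair for 'max c^T x s.t. A x <= b, x >= 0' is:
  Dual:  min b^T y  s.t.  A^T y >= c,  y >= 0.

So the dual LP is:
  minimize  11y1 + 4y2 + 26y3
  subject to:
    y1 + 2y3 >= 5
    y2 + 2y3 >= 2
    y1, y2, y3 >= 0

Solving the primal: x* = (11, 2).
  primal value c^T x* = 59.
Solving the dual: y* = (3, 0, 1).
  dual value b^T y* = 59.
Strong duality: c^T x* = b^T y*. Confirmed.

59


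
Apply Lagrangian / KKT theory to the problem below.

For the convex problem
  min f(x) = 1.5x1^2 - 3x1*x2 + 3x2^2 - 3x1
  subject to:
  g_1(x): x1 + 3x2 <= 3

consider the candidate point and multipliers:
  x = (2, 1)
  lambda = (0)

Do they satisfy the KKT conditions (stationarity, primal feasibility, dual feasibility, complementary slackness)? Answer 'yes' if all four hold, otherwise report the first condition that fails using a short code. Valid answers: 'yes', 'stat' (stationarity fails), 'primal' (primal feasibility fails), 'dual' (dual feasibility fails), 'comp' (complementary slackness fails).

Gradient of f: grad f(x) = Q x + c = (0, 0)
Constraint values g_i(x) = a_i^T x - b_i:
  g_1((2, 1)) = 2
Stationarity residual: grad f(x) + sum_i lambda_i a_i = (0, 0)
  -> stationarity OK
Primal feasibility (all g_i <= 0): FAILS
Dual feasibility (all lambda_i >= 0): OK
Complementary slackness (lambda_i * g_i(x) = 0 for all i): OK

Verdict: the first failing condition is primal_feasibility -> primal.

primal


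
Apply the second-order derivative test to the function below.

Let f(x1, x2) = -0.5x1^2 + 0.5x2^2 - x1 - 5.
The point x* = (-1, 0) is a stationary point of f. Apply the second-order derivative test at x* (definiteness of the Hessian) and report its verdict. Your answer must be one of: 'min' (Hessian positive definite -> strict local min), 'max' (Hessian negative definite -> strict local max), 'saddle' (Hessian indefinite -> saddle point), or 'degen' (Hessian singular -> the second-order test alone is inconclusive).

Compute the Hessian H = grad^2 f:
  H = [[-1, 0], [0, 1]]
Verify stationarity: grad f(x*) = H x* + g = (0, 0).
Eigenvalues of H: -1, 1.
Eigenvalues have mixed signs, so H is indefinite -> x* is a saddle point.

saddle


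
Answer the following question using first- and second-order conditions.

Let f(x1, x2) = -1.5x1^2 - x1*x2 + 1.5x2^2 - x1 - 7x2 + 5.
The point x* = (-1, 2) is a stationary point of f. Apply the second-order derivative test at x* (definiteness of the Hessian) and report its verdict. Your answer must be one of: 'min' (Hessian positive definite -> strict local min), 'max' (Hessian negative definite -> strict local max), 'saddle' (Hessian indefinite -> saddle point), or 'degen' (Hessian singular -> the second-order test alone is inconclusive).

Compute the Hessian H = grad^2 f:
  H = [[-3, -1], [-1, 3]]
Verify stationarity: grad f(x*) = H x* + g = (0, 0).
Eigenvalues of H: -3.1623, 3.1623.
Eigenvalues have mixed signs, so H is indefinite -> x* is a saddle point.

saddle


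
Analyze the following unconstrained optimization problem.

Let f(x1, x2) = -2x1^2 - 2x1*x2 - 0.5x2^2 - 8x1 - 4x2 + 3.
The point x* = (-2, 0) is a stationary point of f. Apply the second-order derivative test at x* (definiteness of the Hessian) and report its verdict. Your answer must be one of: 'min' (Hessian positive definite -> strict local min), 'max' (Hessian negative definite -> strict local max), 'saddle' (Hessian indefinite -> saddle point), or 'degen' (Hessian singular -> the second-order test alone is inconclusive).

Compute the Hessian H = grad^2 f:
  H = [[-4, -2], [-2, -1]]
Verify stationarity: grad f(x*) = H x* + g = (0, 0).
Eigenvalues of H: -5, 0.
H has a zero eigenvalue (singular; negative semidefinite but not definite), so H is neither positive definite, negative definite, nor indefinite. The second-order test alone is inconclusive -> degen.
(Indeed, f is constant along the null direction of H through x*, so x* is not a strict local extremum.)

degen


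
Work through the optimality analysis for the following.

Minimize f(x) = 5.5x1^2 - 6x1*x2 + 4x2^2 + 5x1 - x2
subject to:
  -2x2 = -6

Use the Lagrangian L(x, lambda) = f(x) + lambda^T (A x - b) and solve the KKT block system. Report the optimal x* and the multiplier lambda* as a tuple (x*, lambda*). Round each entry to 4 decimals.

Form the Lagrangian:
  L(x, lambda) = (1/2) x^T Q x + c^T x + lambda^T (A x - b)
Stationarity (grad_x L = 0): Q x + c + A^T lambda = 0.
Primal feasibility: A x = b.

This gives the KKT block system:
  [ Q   A^T ] [ x     ]   [-c ]
  [ A    0  ] [ lambda ] = [ b ]

Solving the linear system:
  x*      = (1.1818, 3)
  lambda* = (7.9545)
  f(x*)   = 25.3182

x* = (1.1818, 3), lambda* = (7.9545)


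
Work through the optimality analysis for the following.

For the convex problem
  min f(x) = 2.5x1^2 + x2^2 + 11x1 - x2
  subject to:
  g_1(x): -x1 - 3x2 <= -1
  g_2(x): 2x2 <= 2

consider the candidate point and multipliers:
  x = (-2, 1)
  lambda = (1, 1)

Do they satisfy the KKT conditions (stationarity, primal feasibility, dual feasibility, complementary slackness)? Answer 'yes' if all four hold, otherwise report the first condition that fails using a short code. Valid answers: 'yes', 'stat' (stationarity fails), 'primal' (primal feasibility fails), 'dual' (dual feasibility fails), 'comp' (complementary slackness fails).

Gradient of f: grad f(x) = Q x + c = (1, 1)
Constraint values g_i(x) = a_i^T x - b_i:
  g_1((-2, 1)) = 0
  g_2((-2, 1)) = 0
Stationarity residual: grad f(x) + sum_i lambda_i a_i = (0, 0)
  -> stationarity OK
Primal feasibility (all g_i <= 0): OK
Dual feasibility (all lambda_i >= 0): OK
Complementary slackness (lambda_i * g_i(x) = 0 for all i): OK

Verdict: yes, KKT holds.

yes


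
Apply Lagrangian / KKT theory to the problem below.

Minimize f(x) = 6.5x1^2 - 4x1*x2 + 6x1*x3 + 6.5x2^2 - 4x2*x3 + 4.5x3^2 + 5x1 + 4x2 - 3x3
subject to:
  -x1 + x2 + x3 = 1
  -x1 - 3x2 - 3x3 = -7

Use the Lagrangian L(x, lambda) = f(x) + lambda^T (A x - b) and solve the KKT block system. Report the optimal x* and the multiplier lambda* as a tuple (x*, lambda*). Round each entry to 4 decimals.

Form the Lagrangian:
  L(x, lambda) = (1/2) x^T Q x + c^T x + lambda^T (A x - b)
Stationarity (grad_x L = 0): Q x + c + A^T lambda = 0.
Primal feasibility: A x = b.

This gives the KKT block system:
  [ Q   A^T ] [ x     ]   [-c ]
  [ A    0  ] [ lambda ] = [ b ]

Solving the linear system:
  x*      = (1, 0.9667, 1.0333)
  lambda* = (13.1417, 7.1917)
  f(x*)   = 21.4833

x* = (1, 0.9667, 1.0333), lambda* = (13.1417, 7.1917)


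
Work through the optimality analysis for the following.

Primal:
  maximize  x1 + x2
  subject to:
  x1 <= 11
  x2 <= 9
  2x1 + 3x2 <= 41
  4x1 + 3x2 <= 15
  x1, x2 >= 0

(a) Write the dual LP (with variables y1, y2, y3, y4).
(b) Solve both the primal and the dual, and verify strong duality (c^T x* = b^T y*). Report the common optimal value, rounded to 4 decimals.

The standard primal-dual pair for 'max c^T x s.t. A x <= b, x >= 0' is:
  Dual:  min b^T y  s.t.  A^T y >= c,  y >= 0.

So the dual LP is:
  minimize  11y1 + 9y2 + 41y3 + 15y4
  subject to:
    y1 + 2y3 + 4y4 >= 1
    y2 + 3y3 + 3y4 >= 1
    y1, y2, y3, y4 >= 0

Solving the primal: x* = (0, 5).
  primal value c^T x* = 5.
Solving the dual: y* = (0, 0, 0, 0.3333).
  dual value b^T y* = 5.
Strong duality: c^T x* = b^T y*. Confirmed.

5


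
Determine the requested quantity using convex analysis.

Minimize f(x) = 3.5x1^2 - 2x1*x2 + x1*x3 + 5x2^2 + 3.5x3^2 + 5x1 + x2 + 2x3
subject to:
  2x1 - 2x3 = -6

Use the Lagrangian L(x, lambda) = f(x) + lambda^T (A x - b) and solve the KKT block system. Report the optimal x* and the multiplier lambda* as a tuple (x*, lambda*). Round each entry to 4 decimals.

Form the Lagrangian:
  L(x, lambda) = (1/2) x^T Q x + c^T x + lambda^T (A x - b)
Stationarity (grad_x L = 0): Q x + c + A^T lambda = 0.
Primal feasibility: A x = b.

This gives the KKT block system:
  [ Q   A^T ] [ x     ]   [-c ]
  [ A    0  ] [ lambda ] = [ b ]

Solving the linear system:
  x*      = (-2, -0.5, 1)
  lambda* = (3.5)
  f(x*)   = 6.25

x* = (-2, -0.5, 1), lambda* = (3.5)


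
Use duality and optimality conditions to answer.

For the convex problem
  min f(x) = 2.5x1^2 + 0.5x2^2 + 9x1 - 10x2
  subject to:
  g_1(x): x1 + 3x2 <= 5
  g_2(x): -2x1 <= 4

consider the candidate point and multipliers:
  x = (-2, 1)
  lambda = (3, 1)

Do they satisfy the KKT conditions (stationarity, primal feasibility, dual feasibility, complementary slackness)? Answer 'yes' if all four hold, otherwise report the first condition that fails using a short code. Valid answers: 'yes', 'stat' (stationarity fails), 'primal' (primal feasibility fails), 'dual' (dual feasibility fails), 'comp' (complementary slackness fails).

Gradient of f: grad f(x) = Q x + c = (-1, -9)
Constraint values g_i(x) = a_i^T x - b_i:
  g_1((-2, 1)) = -4
  g_2((-2, 1)) = 0
Stationarity residual: grad f(x) + sum_i lambda_i a_i = (0, 0)
  -> stationarity OK
Primal feasibility (all g_i <= 0): OK
Dual feasibility (all lambda_i >= 0): OK
Complementary slackness (lambda_i * g_i(x) = 0 for all i): FAILS

Verdict: the first failing condition is complementary_slackness -> comp.

comp
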